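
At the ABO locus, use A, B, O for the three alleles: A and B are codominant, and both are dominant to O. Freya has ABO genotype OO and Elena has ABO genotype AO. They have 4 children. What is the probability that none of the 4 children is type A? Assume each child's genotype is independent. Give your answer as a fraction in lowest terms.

ABO cross OO × AO → 1/2 O, 1/2 A.
So P(type A) = 1/2 per child.
P(not type A) = 1/2 for one child; (1/2)^4 = 1/16.

1/16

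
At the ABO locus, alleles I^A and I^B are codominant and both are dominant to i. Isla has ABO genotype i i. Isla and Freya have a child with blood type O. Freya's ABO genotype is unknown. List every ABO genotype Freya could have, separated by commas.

I^A i, I^B i, i i

For each candidate genotype of Freya, check whether crossing it with i i can produce every observed child phenotype.
  I^A I^A → possible child types {A} ✗
  I^A I^B → possible child types {A, B} ✗
  I^A i → possible child types {O, A} ✓
  I^B I^B → possible child types {B} ✗
  I^B i → possible child types {O, B} ✓
  i i → possible child types {O} ✓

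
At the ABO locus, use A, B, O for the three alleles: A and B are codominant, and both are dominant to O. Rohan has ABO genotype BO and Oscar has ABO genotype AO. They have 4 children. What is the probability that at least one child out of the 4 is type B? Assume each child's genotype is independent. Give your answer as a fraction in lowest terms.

ABO cross BO × AO → 1/4 O, 1/4 A, 1/4 B, 1/4 AB.
So P(type B) = 1/4 per child.
P(none) = (3/4)^4 = 81/256; P(at least one) = 1 − 81/256 = 175/256.

175/256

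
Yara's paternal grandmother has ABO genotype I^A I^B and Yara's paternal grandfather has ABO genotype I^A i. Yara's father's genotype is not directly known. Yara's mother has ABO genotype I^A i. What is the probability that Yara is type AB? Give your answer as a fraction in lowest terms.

1/8

Yara's father's ABO genotype from I^A I^B × I^A i: 1/4 I^A I^A, 1/4 I^A I^B, 1/4 I^A i, 1/4 I^B i.
Crossing each possibility with the mother I^A i and summing P(type AB): 1/4·0 + 1/4·1/4 + 1/4·0 + 1/4·1/4 = 1/8.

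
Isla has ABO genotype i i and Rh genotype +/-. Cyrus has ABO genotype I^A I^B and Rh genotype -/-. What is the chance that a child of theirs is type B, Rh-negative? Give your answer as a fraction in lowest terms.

1/4

ABO cross i i × I^A I^B → offspring phenotypes: 1/2 A, 1/2 B.
Rh cross +/- × -/- → 1/2 Rh+, 1/2 Rh-.
Independent loci: P(type B, Rh-negative) = 1/2 × 1/2 = 1/4.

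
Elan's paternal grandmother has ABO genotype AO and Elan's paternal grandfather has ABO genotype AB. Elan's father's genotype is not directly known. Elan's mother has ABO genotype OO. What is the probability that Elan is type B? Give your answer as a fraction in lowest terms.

1/4

Elan's father's ABO genotype from AO × AB: 1/4 AA, 1/4 AB, 1/4 AO, 1/4 BO.
Crossing each possibility with the mother OO and summing P(type B): 1/4·0 + 1/4·1/2 + 1/4·0 + 1/4·1/2 = 1/4.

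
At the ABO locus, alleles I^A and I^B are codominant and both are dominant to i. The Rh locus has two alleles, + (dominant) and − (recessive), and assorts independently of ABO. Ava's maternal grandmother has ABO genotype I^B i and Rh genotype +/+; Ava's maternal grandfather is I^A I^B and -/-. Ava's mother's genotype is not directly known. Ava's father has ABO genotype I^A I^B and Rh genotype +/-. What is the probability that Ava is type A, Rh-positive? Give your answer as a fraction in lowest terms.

3/16

Ava's mother's ABO genotype from I^B i × I^A I^B: 1/4 I^A I^B, 1/4 I^A i, 1/4 I^B I^B, 1/4 I^B i.
Crossing each possibility with the father I^A I^B and summing P(type A): 1/4·1/4 + 1/4·1/2 + 1/4·0 + 1/4·1/4 = 1/4.
Similarly for Rh via the mother's Rh distribution: P(Rh+) = 3/4.
Independent loci: 1/4 × 3/4 = 3/16.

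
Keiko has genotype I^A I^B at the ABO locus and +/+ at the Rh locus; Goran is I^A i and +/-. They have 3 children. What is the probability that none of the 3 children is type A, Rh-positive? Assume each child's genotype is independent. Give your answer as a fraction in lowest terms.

1/8

ABO cross I^A I^B × I^A i → 1/2 A, 1/4 B, 1/4 AB.
Rh cross +/+ × +/- → 1 Rh+; so P(type A, Rh-positive) = 1/2 × 1 = 1/2 per child.
P(not type A, Rh-positive) = 1/2 for one child; (1/2)^3 = 1/8.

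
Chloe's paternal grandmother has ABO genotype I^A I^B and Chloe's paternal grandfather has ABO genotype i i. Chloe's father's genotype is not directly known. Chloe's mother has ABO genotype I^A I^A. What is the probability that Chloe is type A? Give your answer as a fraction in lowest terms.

3/4

Chloe's father's ABO genotype from I^A I^B × i i: 1/2 I^A i, 1/2 I^B i.
Crossing each possibility with the mother I^A I^A and summing P(type A): 1/2·1 + 1/2·1/2 = 3/4.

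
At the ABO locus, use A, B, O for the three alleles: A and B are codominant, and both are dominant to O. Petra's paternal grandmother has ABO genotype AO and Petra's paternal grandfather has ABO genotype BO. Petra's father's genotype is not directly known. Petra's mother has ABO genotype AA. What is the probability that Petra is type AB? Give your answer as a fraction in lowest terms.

Petra's father's ABO genotype from AO × BO: 1/4 AB, 1/4 AO, 1/4 BO, 1/4 OO.
Crossing each possibility with the mother AA and summing P(type AB): 1/4·1/2 + 1/4·0 + 1/4·1/2 + 1/4·0 = 1/4.

1/4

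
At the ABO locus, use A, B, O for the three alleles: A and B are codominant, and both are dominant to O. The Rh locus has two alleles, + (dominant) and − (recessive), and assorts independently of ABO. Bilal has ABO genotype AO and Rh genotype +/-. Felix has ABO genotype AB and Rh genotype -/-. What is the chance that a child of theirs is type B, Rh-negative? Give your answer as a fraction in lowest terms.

ABO cross AO × AB → offspring phenotypes: 1/2 A, 1/4 B, 1/4 AB.
Rh cross +/- × -/- → 1/2 Rh+, 1/2 Rh-.
Independent loci: P(type B, Rh-negative) = 1/4 × 1/2 = 1/8.

1/8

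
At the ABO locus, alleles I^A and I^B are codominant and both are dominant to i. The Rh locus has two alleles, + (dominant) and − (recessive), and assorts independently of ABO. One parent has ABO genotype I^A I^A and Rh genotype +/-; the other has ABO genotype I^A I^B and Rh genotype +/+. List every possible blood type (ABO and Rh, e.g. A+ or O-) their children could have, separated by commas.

A+, AB+

Gametes from I^A I^A × I^A I^B give offspring ABO genotypes I^A I^A, I^A I^B, i.e. phenotypes A, AB.
Rh cross +/- × +/+ → phenotypes Rh+.
Combining independently: A+, AB+.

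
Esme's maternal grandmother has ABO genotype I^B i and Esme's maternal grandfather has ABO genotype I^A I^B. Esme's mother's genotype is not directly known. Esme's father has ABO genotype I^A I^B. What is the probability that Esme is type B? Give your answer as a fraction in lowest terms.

Esme's mother's ABO genotype from I^B i × I^A I^B: 1/4 I^A I^B, 1/4 I^A i, 1/4 I^B I^B, 1/4 I^B i.
Crossing each possibility with the father I^A I^B and summing P(type B): 1/4·1/4 + 1/4·1/4 + 1/4·1/2 + 1/4·1/2 = 3/8.

3/8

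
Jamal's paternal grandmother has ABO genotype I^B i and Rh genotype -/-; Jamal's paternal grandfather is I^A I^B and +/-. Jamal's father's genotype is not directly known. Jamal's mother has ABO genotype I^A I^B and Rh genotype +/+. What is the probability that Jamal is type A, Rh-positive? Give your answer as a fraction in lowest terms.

Jamal's father's ABO genotype from I^B i × I^A I^B: 1/4 I^A I^B, 1/4 I^A i, 1/4 I^B I^B, 1/4 I^B i.
Crossing each possibility with the mother I^A I^B and summing P(type A): 1/4·1/4 + 1/4·1/2 + 1/4·0 + 1/4·1/4 = 1/4.
Similarly for Rh via the father's Rh distribution: P(Rh+) = 1.
Independent loci: 1/4 × 1 = 1/4.

1/4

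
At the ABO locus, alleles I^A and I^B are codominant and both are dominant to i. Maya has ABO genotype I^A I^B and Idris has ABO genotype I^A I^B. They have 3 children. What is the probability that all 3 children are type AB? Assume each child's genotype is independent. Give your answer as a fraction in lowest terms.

ABO cross I^A I^B × I^A I^B → 1/4 A, 1/4 B, 1/2 AB.
So P(type AB) = 1/2 per child.
All 3 independent: (1/2)^3 = 1/8.

1/8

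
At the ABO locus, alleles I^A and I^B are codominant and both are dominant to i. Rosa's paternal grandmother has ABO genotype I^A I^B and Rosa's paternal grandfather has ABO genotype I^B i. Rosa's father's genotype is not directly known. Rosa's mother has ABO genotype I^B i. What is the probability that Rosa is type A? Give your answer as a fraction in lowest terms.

1/8

Rosa's father's ABO genotype from I^A I^B × I^B i: 1/4 I^A I^B, 1/4 I^A i, 1/4 I^B I^B, 1/4 I^B i.
Crossing each possibility with the mother I^B i and summing P(type A): 1/4·1/4 + 1/4·1/4 + 1/4·0 + 1/4·0 = 1/8.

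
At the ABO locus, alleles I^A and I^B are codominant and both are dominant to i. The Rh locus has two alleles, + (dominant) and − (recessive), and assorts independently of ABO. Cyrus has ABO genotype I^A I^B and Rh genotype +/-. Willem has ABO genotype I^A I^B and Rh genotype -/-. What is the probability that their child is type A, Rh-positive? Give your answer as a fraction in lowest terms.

ABO cross I^A I^B × I^A I^B → offspring phenotypes: 1/4 A, 1/4 B, 1/2 AB.
Rh cross +/- × -/- → 1/2 Rh+, 1/2 Rh-.
Independent loci: P(type A, Rh-positive) = 1/4 × 1/2 = 1/8.

1/8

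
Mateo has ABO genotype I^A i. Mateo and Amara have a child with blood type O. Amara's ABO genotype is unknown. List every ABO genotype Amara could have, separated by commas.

For each candidate genotype of Amara, check whether crossing it with I^A i can produce every observed child phenotype.
  I^A I^A → possible child types {A} ✗
  I^A I^B → possible child types {A, B, AB} ✗
  I^A i → possible child types {O, A} ✓
  I^B I^B → possible child types {B, AB} ✗
  I^B i → possible child types {O, A, B, AB} ✓
  i i → possible child types {O, A} ✓

I^A i, I^B i, i i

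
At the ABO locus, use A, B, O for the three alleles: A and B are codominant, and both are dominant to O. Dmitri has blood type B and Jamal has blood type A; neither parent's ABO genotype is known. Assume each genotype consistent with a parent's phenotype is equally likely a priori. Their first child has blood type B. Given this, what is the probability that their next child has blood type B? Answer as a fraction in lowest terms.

Possible genotypes: Dmitri ∈ {BB, BO}; Jamal ∈ {AA, AO}.
Weight each parental genotype pair by prior × P(type-B child):
  BB × AO: posterior weight 2/3; P(next child type B) = 1/2.
  BO × AO: posterior weight 1/3; P(next child type B) = 1/4.
Weighted sum = 5/12.

5/12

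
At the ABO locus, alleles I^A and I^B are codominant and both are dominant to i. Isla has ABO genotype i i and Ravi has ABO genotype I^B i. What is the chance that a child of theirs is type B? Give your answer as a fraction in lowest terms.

ABO cross i i × I^B i → offspring phenotypes: 1/2 O, 1/2 B.
So P(type B) = 1/2.

1/2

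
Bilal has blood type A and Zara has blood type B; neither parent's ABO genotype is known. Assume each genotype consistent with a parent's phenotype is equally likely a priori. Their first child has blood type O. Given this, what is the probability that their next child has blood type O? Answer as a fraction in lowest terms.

Possible genotypes: Bilal ∈ {AA, AO}; Zara ∈ {BB, BO}.
Weight each parental genotype pair by prior × P(type-O child):
  AO × BO: posterior weight 1; P(next child type O) = 1/4.
Weighted sum = 1/4.

1/4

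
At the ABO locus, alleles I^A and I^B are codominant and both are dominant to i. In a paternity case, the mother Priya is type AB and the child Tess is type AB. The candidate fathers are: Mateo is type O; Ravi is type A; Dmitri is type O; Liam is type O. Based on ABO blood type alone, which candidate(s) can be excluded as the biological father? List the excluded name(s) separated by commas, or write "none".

A candidate is excluded only if no genotype consistent with his phenotype could produce a type AB child with a type AB mother.
Mateo (type O): no genotype consistent with that phenotype can produce a type-AB child with a type-AB mother.
Dmitri (type O): no genotype consistent with that phenotype can produce a type-AB child with a type-AB mother.
Liam (type O): no genotype consistent with that phenotype can produce a type-AB child with a type-AB mother.

Mateo, Dmitri, Liam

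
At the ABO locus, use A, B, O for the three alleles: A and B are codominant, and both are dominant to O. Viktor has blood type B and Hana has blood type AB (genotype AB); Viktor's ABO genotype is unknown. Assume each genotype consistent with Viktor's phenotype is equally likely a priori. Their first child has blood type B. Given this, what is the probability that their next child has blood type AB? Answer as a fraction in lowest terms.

3/8

Possible genotypes: Viktor ∈ {BB, BO}; Hana ∈ {AB}.
Weight each parental genotype pair by prior × P(type-B child):
  BB × AB: posterior weight 1/2; P(next child type AB) = 1/2.
  BO × AB: posterior weight 1/2; P(next child type AB) = 1/4.
Weighted sum = 3/8.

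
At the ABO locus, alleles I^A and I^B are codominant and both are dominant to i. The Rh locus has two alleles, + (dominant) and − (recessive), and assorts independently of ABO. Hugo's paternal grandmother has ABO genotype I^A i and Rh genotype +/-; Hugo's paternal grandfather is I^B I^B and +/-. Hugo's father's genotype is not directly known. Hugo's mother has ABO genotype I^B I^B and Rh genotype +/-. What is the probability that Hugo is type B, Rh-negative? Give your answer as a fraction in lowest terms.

Hugo's father's ABO genotype from I^A i × I^B I^B: 1/2 I^A I^B, 1/2 I^B i.
Crossing each possibility with the mother I^B I^B and summing P(type B): 1/2·1/2 + 1/2·1 = 3/4.
Similarly for Rh via the father's Rh distribution: P(Rh-) = 1/4.
Independent loci: 3/4 × 1/4 = 3/16.

3/16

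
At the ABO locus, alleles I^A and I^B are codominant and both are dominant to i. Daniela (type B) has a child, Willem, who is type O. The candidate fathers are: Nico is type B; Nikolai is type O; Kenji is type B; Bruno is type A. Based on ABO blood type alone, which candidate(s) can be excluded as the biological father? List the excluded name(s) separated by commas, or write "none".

A candidate is excluded only if no genotype consistent with his phenotype could produce a type O child with a type B mother.
Every candidate has at least one consistent genotype combination, so none can be excluded.

none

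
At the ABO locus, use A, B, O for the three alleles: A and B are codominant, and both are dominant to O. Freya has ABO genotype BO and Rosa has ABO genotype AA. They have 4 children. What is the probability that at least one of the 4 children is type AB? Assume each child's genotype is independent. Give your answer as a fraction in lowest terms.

15/16

ABO cross BO × AA → 1/2 A, 1/2 AB.
So P(type AB) = 1/2 per child.
P(none) = (1/2)^4 = 1/16; P(at least one) = 1 − 1/16 = 15/16.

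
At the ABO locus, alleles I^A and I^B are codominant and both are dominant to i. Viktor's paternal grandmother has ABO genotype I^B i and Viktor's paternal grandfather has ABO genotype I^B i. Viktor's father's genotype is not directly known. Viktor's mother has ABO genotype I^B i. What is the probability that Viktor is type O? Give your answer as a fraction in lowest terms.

Viktor's father's ABO genotype from I^B i × I^B i: 1/4 I^B I^B, 1/2 I^B i, 1/4 i i.
Crossing each possibility with the mother I^B i and summing P(type O): 1/4·0 + 1/2·1/4 + 1/4·1/2 = 1/4.

1/4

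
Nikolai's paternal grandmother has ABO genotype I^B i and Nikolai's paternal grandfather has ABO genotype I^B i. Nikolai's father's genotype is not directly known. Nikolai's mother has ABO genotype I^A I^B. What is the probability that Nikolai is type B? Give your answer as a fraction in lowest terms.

Nikolai's father's ABO genotype from I^B i × I^B i: 1/4 I^B I^B, 1/2 I^B i, 1/4 i i.
Crossing each possibility with the mother I^A I^B and summing P(type B): 1/4·1/2 + 1/2·1/2 + 1/4·1/2 = 1/2.

1/2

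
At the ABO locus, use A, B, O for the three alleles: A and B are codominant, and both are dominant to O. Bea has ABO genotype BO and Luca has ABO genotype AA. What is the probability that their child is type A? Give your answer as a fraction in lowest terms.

ABO cross BO × AA → offspring phenotypes: 1/2 A, 1/2 AB.
So P(type A) = 1/2.

1/2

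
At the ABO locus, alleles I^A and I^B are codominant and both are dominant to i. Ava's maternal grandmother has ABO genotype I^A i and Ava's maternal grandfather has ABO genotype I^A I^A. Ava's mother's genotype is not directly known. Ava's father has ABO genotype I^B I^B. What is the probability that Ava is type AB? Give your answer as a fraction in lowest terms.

Ava's mother's ABO genotype from I^A i × I^A I^A: 1/2 I^A I^A, 1/2 I^A i.
Crossing each possibility with the father I^B I^B and summing P(type AB): 1/2·1 + 1/2·1/2 = 3/4.

3/4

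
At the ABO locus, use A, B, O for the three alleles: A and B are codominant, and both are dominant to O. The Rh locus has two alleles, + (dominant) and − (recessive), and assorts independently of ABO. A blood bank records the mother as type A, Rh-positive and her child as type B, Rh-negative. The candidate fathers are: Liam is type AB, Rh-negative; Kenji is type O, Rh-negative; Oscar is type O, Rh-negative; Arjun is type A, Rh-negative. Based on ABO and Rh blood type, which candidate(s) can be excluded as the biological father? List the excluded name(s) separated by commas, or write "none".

Kenji, Oscar, Arjun

A candidate is excluded only if no genotype consistent with his phenotype could produce a type B, Rh-negative child with a type A, Rh-positive mother.
Kenji (type O, Rh-): no genotype consistent with that phenotype can produce a type-B Rh- child with a type-A mother.
Oscar (type O, Rh-): no genotype consistent with that phenotype can produce a type-B Rh- child with a type-A mother.
Arjun (type A, Rh-): no genotype consistent with that phenotype can produce a type-B Rh- child with a type-A mother.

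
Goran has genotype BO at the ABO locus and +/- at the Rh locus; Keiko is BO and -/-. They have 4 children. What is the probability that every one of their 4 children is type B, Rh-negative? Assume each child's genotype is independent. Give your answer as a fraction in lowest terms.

ABO cross BO × BO → 1/4 O, 3/4 B.
Rh cross +/- × -/- → 1/2 Rh+, 1/2 Rh-; so P(type B, Rh-negative) = 3/4 × 1/2 = 3/8 per child.
All 4 independent: (3/8)^4 = 81/4096.

81/4096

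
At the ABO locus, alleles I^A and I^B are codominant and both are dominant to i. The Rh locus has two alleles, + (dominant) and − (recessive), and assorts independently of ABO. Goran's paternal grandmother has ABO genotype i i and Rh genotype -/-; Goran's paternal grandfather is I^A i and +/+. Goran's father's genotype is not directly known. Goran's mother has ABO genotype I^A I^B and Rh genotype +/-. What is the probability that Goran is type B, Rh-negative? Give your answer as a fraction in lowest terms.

3/32

Goran's father's ABO genotype from i i × I^A i: 1/2 I^A i, 1/2 i i.
Crossing each possibility with the mother I^A I^B and summing P(type B): 1/2·1/4 + 1/2·1/2 = 3/8.
Similarly for Rh via the father's Rh distribution: P(Rh-) = 1/4.
Independent loci: 3/8 × 1/4 = 3/32.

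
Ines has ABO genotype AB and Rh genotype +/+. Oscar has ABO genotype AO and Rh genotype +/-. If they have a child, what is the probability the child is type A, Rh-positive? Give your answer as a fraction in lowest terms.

1/2

ABO cross AB × AO → offspring phenotypes: 1/2 A, 1/4 B, 1/4 AB.
Rh cross +/+ × +/- → 1 Rh+.
Independent loci: P(type A, Rh-positive) = 1/2 × 1 = 1/2.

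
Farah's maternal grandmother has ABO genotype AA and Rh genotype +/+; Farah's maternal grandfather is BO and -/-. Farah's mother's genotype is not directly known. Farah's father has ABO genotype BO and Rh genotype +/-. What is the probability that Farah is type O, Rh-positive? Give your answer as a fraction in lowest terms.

3/32

Farah's mother's ABO genotype from AA × BO: 1/2 AB, 1/2 AO.
Crossing each possibility with the father BO and summing P(type O): 1/2·0 + 1/2·1/4 = 1/8.
Similarly for Rh via the mother's Rh distribution: P(Rh+) = 3/4.
Independent loci: 1/8 × 3/4 = 3/32.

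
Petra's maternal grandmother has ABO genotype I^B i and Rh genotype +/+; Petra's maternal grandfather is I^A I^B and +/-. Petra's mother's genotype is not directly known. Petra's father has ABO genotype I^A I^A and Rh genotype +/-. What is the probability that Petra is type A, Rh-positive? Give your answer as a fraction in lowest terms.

Petra's mother's ABO genotype from I^B i × I^A I^B: 1/4 I^A I^B, 1/4 I^A i, 1/4 I^B I^B, 1/4 I^B i.
Crossing each possibility with the father I^A I^A and summing P(type A): 1/4·1/2 + 1/4·1 + 1/4·0 + 1/4·1/2 = 1/2.
Similarly for Rh via the mother's Rh distribution: P(Rh+) = 7/8.
Independent loci: 1/2 × 7/8 = 7/16.

7/16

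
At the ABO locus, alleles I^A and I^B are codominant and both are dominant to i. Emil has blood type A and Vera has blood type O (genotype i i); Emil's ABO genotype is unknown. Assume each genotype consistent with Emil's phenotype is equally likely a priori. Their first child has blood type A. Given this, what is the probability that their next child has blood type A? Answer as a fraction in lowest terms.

5/6

Possible genotypes: Emil ∈ {I^A I^A, I^A i}; Vera ∈ {i i}.
Weight each parental genotype pair by prior × P(type-A child):
  I^A I^A × i i: posterior weight 2/3; P(next child type A) = 1.
  I^A i × i i: posterior weight 1/3; P(next child type A) = 1/2.
Weighted sum = 5/6.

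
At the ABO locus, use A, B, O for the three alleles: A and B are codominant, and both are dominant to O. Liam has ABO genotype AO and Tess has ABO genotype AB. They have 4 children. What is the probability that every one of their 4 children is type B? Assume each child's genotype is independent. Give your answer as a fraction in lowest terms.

ABO cross AO × AB → 1/2 A, 1/4 B, 1/4 AB.
So P(type B) = 1/4 per child.
All 4 independent: (1/4)^4 = 1/256.

1/256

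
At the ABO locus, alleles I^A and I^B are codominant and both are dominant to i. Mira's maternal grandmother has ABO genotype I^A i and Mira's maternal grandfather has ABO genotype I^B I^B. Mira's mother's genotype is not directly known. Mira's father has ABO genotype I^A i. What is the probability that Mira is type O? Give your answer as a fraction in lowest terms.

1/8

Mira's mother's ABO genotype from I^A i × I^B I^B: 1/2 I^A I^B, 1/2 I^B i.
Crossing each possibility with the father I^A i and summing P(type O): 1/2·0 + 1/2·1/4 = 1/8.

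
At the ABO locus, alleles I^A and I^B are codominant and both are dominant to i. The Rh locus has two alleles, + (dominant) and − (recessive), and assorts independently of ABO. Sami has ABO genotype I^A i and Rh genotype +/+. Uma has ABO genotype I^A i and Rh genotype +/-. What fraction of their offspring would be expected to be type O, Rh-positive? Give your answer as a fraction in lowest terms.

ABO cross I^A i × I^A i → offspring phenotypes: 1/4 O, 3/4 A.
Rh cross +/+ × +/- → 1 Rh+.
Independent loci: P(type O, Rh-positive) = 1/4 × 1 = 1/4.

1/4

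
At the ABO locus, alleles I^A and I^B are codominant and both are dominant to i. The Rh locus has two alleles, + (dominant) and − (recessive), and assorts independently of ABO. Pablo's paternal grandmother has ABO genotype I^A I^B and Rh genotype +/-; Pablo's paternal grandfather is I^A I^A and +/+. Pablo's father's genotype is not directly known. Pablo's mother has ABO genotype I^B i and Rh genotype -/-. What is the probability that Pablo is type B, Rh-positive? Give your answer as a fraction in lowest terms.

3/16

Pablo's father's ABO genotype from I^A I^B × I^A I^A: 1/2 I^A I^A, 1/2 I^A I^B.
Crossing each possibility with the mother I^B i and summing P(type B): 1/2·0 + 1/2·1/2 = 1/4.
Similarly for Rh via the father's Rh distribution: P(Rh+) = 3/4.
Independent loci: 1/4 × 3/4 = 3/16.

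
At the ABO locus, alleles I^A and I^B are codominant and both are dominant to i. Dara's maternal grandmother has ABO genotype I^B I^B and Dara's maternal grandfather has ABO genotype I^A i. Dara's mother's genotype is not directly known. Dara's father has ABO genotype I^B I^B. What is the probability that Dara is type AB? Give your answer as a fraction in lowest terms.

1/4

Dara's mother's ABO genotype from I^B I^B × I^A i: 1/2 I^A I^B, 1/2 I^B i.
Crossing each possibility with the father I^B I^B and summing P(type AB): 1/2·1/2 + 1/2·0 = 1/4.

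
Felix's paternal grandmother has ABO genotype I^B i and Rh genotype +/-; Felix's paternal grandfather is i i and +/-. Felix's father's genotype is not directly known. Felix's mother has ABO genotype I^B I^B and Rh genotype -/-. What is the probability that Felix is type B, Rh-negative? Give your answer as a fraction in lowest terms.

1/2

Felix's father's ABO genotype from I^B i × i i: 1/2 I^B i, 1/2 i i.
Crossing each possibility with the mother I^B I^B and summing P(type B): 1/2·1 + 1/2·1 = 1.
Similarly for Rh via the father's Rh distribution: P(Rh-) = 1/2.
Independent loci: 1 × 1/2 = 1/2.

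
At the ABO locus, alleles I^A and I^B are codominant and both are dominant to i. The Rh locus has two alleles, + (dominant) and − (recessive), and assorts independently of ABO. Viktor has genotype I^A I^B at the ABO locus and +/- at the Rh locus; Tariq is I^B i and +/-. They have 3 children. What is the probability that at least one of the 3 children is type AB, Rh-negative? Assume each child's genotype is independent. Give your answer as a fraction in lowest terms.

721/4096

ABO cross I^A I^B × I^B i → 1/4 A, 1/2 B, 1/4 AB.
Rh cross +/- × +/- → 3/4 Rh+, 1/4 Rh-; so P(type AB, Rh-negative) = 1/4 × 1/4 = 1/16 per child.
P(none) = (15/16)^3 = 3375/4096; P(at least one) = 1 − 3375/4096 = 721/4096.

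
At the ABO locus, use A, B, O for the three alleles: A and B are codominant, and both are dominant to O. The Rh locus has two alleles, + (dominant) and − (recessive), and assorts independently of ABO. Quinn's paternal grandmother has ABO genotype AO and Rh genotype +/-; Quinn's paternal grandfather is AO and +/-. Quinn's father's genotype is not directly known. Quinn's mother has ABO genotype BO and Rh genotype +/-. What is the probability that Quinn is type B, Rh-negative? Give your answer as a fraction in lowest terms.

1/16

Quinn's father's ABO genotype from AO × AO: 1/4 AA, 1/2 AO, 1/4 OO.
Crossing each possibility with the mother BO and summing P(type B): 1/4·0 + 1/2·1/4 + 1/4·1/2 = 1/4.
Similarly for Rh via the father's Rh distribution: P(Rh-) = 1/4.
Independent loci: 1/4 × 1/4 = 1/16.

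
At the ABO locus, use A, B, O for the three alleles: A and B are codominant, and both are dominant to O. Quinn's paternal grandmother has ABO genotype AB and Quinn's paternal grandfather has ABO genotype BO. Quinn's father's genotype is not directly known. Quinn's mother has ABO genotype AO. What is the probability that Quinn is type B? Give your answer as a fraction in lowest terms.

1/4

Quinn's father's ABO genotype from AB × BO: 1/4 AB, 1/4 AO, 1/4 BB, 1/4 BO.
Crossing each possibility with the mother AO and summing P(type B): 1/4·1/4 + 1/4·0 + 1/4·1/2 + 1/4·1/4 = 1/4.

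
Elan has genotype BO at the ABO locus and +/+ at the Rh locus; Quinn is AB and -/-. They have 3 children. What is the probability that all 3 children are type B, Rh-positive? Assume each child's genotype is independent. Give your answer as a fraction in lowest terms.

ABO cross BO × AB → 1/4 A, 1/2 B, 1/4 AB.
Rh cross +/+ × -/- → 1 Rh+; so P(type B, Rh-positive) = 1/2 × 1 = 1/2 per child.
All 3 independent: (1/2)^3 = 1/8.

1/8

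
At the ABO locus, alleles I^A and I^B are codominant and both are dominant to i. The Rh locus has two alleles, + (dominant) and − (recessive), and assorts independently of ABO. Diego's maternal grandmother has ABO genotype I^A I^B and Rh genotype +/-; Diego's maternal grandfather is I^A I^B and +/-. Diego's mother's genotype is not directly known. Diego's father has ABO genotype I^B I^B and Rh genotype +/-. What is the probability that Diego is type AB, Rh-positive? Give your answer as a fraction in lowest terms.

Diego's mother's ABO genotype from I^A I^B × I^A I^B: 1/4 I^A I^A, 1/2 I^A I^B, 1/4 I^B I^B.
Crossing each possibility with the father I^B I^B and summing P(type AB): 1/4·1 + 1/2·1/2 + 1/4·0 = 1/2.
Similarly for Rh via the mother's Rh distribution: P(Rh+) = 3/4.
Independent loci: 1/2 × 3/4 = 3/8.

3/8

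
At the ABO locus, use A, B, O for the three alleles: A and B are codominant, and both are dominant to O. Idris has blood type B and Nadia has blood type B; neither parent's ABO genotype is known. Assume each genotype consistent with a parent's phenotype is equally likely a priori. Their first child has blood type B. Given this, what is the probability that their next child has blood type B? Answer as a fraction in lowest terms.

19/20

Possible genotypes: Idris ∈ {BB, BO}; Nadia ∈ {BB, BO}.
Weight each parental genotype pair by prior × P(type-B child):
  BB × BB: posterior weight 4/15; P(next child type B) = 1.
  BB × BO: posterior weight 4/15; P(next child type B) = 1.
  BO × BB: posterior weight 4/15; P(next child type B) = 1.
  BO × BO: posterior weight 1/5; P(next child type B) = 3/4.
Weighted sum = 19/20.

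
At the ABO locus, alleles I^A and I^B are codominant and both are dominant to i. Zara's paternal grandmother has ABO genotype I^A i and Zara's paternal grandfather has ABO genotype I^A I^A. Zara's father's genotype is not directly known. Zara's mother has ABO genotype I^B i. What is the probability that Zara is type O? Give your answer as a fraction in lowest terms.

1/8

Zara's father's ABO genotype from I^A i × I^A I^A: 1/2 I^A I^A, 1/2 I^A i.
Crossing each possibility with the mother I^B i and summing P(type O): 1/2·0 + 1/2·1/4 = 1/8.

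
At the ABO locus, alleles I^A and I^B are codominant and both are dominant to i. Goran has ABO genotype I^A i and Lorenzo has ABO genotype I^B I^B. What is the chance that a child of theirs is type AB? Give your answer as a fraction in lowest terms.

1/2

ABO cross I^A i × I^B I^B → offspring phenotypes: 1/2 B, 1/2 AB.
So P(type AB) = 1/2.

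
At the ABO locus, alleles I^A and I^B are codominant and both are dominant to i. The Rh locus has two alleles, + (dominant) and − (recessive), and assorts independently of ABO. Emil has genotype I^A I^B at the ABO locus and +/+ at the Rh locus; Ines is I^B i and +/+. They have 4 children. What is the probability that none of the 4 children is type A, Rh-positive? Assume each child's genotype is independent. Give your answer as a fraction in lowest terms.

ABO cross I^A I^B × I^B i → 1/4 A, 1/2 B, 1/4 AB.
Rh cross +/+ × +/+ → 1 Rh+; so P(type A, Rh-positive) = 1/4 × 1 = 1/4 per child.
P(not type A, Rh-positive) = 3/4 for one child; (3/4)^4 = 81/256.

81/256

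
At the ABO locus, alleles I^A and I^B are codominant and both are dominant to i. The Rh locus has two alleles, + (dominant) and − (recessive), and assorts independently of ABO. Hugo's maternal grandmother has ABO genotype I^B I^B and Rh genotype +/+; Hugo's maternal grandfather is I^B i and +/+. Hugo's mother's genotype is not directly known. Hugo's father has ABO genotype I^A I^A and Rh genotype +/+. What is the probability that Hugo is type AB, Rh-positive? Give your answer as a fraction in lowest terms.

Hugo's mother's ABO genotype from I^B I^B × I^B i: 1/2 I^B I^B, 1/2 I^B i.
Crossing each possibility with the father I^A I^A and summing P(type AB): 1/2·1 + 1/2·1/2 = 3/4.
Similarly for Rh via the mother's Rh distribution: P(Rh+) = 1.
Independent loci: 3/4 × 1 = 3/4.

3/4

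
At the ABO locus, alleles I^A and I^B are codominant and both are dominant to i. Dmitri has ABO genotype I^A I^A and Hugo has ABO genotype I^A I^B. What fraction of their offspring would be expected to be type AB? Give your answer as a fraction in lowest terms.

1/2

ABO cross I^A I^A × I^A I^B → offspring phenotypes: 1/2 A, 1/2 AB.
So P(type AB) = 1/2.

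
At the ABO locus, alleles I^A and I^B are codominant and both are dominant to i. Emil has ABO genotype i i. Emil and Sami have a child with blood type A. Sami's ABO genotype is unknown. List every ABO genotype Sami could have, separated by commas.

For each candidate genotype of Sami, check whether crossing it with i i can produce every observed child phenotype.
  I^A I^A → possible child types {A} ✓
  I^A I^B → possible child types {A, B} ✓
  I^A i → possible child types {O, A} ✓
  I^B I^B → possible child types {B} ✗
  I^B i → possible child types {O, B} ✗
  i i → possible child types {O} ✗

I^A I^A, I^A I^B, I^A i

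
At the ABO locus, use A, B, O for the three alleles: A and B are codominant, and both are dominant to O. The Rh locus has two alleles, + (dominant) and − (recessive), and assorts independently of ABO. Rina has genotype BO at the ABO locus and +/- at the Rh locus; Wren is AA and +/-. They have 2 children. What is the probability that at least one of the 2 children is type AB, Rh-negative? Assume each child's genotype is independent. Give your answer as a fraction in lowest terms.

ABO cross BO × AA → 1/2 A, 1/2 AB.
Rh cross +/- × +/- → 3/4 Rh+, 1/4 Rh-; so P(type AB, Rh-negative) = 1/2 × 1/4 = 1/8 per child.
P(none) = (7/8)^2 = 49/64; P(at least one) = 1 − 49/64 = 15/64.

15/64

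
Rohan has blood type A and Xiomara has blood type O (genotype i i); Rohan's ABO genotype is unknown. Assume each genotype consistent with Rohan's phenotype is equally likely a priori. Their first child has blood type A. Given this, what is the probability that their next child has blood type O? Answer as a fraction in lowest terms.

1/6

Possible genotypes: Rohan ∈ {I^A I^A, I^A i}; Xiomara ∈ {i i}.
Weight each parental genotype pair by prior × P(type-A child):
  I^A I^A × i i: posterior weight 2/3; P(next child type O) = 0.
  I^A i × i i: posterior weight 1/3; P(next child type O) = 1/2.
Weighted sum = 1/6.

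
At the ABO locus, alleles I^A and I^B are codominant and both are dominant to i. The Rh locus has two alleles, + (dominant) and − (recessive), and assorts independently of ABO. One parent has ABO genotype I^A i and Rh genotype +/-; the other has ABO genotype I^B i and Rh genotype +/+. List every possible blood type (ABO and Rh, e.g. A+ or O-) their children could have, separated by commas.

O+, A+, B+, AB+

Gametes from I^A i × I^B i give offspring ABO genotypes I^A I^B, I^A i, I^B i, i i, i.e. phenotypes O, A, B, AB.
Rh cross +/- × +/+ → phenotypes Rh+.
Combining independently: O+, A+, B+, AB+.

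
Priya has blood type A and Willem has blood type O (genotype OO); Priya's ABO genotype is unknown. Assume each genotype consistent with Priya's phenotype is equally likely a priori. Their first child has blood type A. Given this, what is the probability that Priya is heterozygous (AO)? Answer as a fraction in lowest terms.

1/3

Possible genotypes: Priya ∈ {AA, AO}; Willem ∈ {OO}.
Weight each parental genotype pair by prior × P(type-A child):
  AA × OO: posterior weight 2/3.
  AO × OO: posterior weight 1/3.
Sum the posterior weight over pairs where Priya is AO: 1/3.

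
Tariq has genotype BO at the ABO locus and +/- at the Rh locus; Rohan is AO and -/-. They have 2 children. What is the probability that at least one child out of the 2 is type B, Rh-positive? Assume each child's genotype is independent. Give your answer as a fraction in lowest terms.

ABO cross BO × AO → 1/4 O, 1/4 A, 1/4 B, 1/4 AB.
Rh cross +/- × -/- → 1/2 Rh+, 1/2 Rh-; so P(type B, Rh-positive) = 1/4 × 1/2 = 1/8 per child.
P(none) = (7/8)^2 = 49/64; P(at least one) = 1 − 49/64 = 15/64.

15/64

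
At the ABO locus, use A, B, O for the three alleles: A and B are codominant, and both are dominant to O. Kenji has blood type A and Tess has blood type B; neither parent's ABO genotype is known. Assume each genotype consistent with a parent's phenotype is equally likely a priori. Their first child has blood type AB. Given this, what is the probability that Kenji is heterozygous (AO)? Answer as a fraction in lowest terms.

Possible genotypes: Kenji ∈ {AA, AO}; Tess ∈ {BB, BO}.
Weight each parental genotype pair by prior × P(type-AB child):
  AA × BB: posterior weight 4/9.
  AA × BO: posterior weight 2/9.
  AO × BB: posterior weight 2/9.
  AO × BO: posterior weight 1/9.
Sum the posterior weight over pairs where Kenji is AO: 1/3.

1/3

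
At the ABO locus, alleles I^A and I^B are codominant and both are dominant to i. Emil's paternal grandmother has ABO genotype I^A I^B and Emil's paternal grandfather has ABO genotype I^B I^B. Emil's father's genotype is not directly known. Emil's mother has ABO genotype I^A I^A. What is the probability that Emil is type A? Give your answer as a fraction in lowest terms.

1/4

Emil's father's ABO genotype from I^A I^B × I^B I^B: 1/2 I^A I^B, 1/2 I^B I^B.
Crossing each possibility with the mother I^A I^A and summing P(type A): 1/2·1/2 + 1/2·0 = 1/4.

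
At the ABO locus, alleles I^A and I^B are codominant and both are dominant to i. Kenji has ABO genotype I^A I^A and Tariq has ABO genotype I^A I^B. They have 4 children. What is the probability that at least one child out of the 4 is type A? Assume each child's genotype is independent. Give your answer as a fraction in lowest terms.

ABO cross I^A I^A × I^A I^B → 1/2 A, 1/2 AB.
So P(type A) = 1/2 per child.
P(none) = (1/2)^4 = 1/16; P(at least one) = 1 − 1/16 = 15/16.

15/16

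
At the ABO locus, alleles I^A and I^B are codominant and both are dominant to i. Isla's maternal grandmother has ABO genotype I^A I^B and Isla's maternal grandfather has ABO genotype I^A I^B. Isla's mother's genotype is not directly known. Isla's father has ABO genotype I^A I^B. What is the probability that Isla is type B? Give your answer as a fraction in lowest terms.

1/4

Isla's mother's ABO genotype from I^A I^B × I^A I^B: 1/4 I^A I^A, 1/2 I^A I^B, 1/4 I^B I^B.
Crossing each possibility with the father I^A I^B and summing P(type B): 1/4·0 + 1/2·1/4 + 1/4·1/2 = 1/4.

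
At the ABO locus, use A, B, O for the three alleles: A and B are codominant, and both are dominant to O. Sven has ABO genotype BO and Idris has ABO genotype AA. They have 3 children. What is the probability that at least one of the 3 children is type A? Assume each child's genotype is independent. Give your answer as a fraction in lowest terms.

ABO cross BO × AA → 1/2 A, 1/2 AB.
So P(type A) = 1/2 per child.
P(none) = (1/2)^3 = 1/8; P(at least one) = 1 − 1/8 = 7/8.

7/8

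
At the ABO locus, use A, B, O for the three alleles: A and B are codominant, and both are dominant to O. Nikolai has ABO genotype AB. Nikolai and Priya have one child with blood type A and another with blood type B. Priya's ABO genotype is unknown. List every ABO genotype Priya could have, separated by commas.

AB, AO, BO, OO

For each candidate genotype of Priya, check whether crossing it with AB can produce every observed child phenotype.
  AA → possible child types {A, AB} ✗
  AB → possible child types {A, B, AB} ✓
  AO → possible child types {A, B, AB} ✓
  BB → possible child types {B, AB} ✗
  BO → possible child types {A, B, AB} ✓
  OO → possible child types {A, B} ✓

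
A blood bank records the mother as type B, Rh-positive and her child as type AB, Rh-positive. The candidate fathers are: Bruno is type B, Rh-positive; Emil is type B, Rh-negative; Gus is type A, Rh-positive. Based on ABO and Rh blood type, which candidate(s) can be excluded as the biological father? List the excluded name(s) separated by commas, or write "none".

A candidate is excluded only if no genotype consistent with his phenotype could produce a type AB, Rh-positive child with a type B, Rh-positive mother.
Bruno (type B, Rh+): no genotype consistent with that phenotype can produce a type-AB Rh+ child with a type-B mother.
Emil (type B, Rh-): no genotype consistent with that phenotype can produce a type-AB Rh+ child with a type-B mother.

Bruno, Emil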